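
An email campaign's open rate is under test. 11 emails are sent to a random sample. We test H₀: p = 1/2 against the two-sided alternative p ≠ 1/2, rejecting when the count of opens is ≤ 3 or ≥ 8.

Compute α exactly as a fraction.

29/128

α = P(K ≤ 3 or K ≥ 8 | p = 1/2), K ~ Binomial(11, 1/2).
Each tail has probability (1 + 11 + 55 + 165)/2048; doubling gives α = 464/2048 = 29/128.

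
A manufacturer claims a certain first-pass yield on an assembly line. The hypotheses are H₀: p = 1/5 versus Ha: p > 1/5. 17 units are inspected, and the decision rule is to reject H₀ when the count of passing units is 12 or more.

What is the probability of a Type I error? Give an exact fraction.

The Type I error probability is α = P(S ≥ 12) computed under H₀, where S ~ Binomial(17, 1/5).
Summing C(17,j)(1/5)^j(4/5)^{17−j} for j = 12,…,17 gives 6991557/762939453125.

6991557/762939453125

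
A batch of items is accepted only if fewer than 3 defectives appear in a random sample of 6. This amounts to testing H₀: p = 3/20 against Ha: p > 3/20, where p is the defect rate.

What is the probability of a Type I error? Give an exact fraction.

Under H₀, Y ~ Binomial(6, 3/20); the Type I error rate is P(Y ≥ 3).
Computing the lower-tail complement: 1 − 6097033/6400000 = 302967/6400000.

302967/6400000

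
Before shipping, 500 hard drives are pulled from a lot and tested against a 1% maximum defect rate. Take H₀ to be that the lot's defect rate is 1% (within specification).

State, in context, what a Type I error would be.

A Type I error is rejecting H₀ when H₀ is true.
Here that means rejecting the lot and scrapping or reworking it when actually the lot's defect rate is 1% (within specification).

A Type I error would mean concluding that the lot's defect rate exceeds 1% when in fact the lot's defect rate is 1% (within specification).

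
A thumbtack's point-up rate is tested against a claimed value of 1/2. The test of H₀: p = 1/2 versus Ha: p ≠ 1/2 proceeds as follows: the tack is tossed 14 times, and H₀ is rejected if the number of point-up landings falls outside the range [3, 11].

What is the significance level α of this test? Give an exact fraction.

53/4096

α = P(K ≤ 2 or K ≥ 12 | p = 1/2), K ~ Binomial(14, 1/2).
The two tails are symmetric, so α = 2·(1 + 14 + 91)/2^14 = 212/16384 = 53/4096.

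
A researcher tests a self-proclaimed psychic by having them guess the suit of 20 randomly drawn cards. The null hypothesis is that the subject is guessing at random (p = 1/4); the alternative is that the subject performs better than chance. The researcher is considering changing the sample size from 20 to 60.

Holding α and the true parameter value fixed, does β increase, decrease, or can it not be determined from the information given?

More data shrinks sampling variability; the test statistic under Ha concentrates further from the null value, making rejection more likely.

It decreases.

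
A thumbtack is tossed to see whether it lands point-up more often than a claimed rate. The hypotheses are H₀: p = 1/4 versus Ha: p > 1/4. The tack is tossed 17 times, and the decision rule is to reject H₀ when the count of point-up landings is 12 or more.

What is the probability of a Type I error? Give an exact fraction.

Under H₀, Y ~ Binomial(17, 1/4), and α = P(Y ≥ 12).
Adding the binomial terms for j = 12 through 17 with p = 1/4 yields 429025/4294967296.

429025/4294967296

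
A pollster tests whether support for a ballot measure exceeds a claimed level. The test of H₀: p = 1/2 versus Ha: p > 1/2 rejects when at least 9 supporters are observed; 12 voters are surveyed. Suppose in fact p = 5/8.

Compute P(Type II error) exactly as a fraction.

49315179861/68719476736

β = P(fail to reject H₀ | Ha true) = P(K ≤ 8 | p = 5/8), K ~ Binomial(12, 5/8).
Adding the binomial probabilities P(K=0)+…+P(K=8) at p = 5/8 gives 49315179861/68719476736.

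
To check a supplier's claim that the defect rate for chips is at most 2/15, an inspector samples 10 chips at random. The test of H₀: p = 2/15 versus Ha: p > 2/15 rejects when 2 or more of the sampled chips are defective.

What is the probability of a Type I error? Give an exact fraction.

75567303772/192216796875

Under H₀, S ~ Binomial(10, 2/15); the Type I error rate is P(S ≥ 2).
α = 1 − P(S ≤ 1) = 1 − 116649493103/192216796875 = 75567303772/192216796875.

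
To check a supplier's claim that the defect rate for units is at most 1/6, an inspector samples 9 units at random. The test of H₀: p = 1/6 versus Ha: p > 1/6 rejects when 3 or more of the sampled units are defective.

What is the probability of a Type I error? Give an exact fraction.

The significance level is the probability, assuming p = 1/6, of seeing 3 or more defectives in 9 draws.
α = 1 − P(K ≤ 2) = 1 − 4140625/5038848 = 898223/5038848.

898223/5038848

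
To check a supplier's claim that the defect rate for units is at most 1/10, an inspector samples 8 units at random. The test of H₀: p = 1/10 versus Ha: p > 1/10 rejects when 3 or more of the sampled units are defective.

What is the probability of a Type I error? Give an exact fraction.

3809179/100000000

Under H₀, Y ~ Binomial(8, 1/10); the Type I error rate is P(Y ≥ 3).
Computing the lower-tail complement: 1 − 96190821/100000000 = 3809179/100000000.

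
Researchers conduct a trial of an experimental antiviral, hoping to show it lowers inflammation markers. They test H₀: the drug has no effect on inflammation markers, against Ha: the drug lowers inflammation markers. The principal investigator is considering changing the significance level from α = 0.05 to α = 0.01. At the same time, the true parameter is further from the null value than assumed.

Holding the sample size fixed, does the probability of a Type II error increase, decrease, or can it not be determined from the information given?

Cannot be determined from the information given.

The first change alone would make β increase; the second alone would make β decrease. Which effect dominates depends on the magnitudes, which are not given.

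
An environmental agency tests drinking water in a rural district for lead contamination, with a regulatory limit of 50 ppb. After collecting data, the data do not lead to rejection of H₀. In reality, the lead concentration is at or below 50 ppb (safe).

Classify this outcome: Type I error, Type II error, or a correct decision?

The conventional null hypothesis here is that the lead concentration is at or below 50 ppb (safe).
The test retained a true H₀ — the decision matches the true state.

Neither — the decision is correct.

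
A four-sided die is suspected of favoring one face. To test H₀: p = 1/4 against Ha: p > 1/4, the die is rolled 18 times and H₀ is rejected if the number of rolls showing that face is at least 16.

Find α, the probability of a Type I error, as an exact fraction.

179/8589934592

α = P(reject H₀ | H₀ true) = P(S ≥ 16 | p = 1/4), with S ~ Binomial(18, 1/4).
P(S ≥ 16) = Σ_{j=16}^{18} C(18,j)·(1/4)^j·(3/4)^{18-j} = 179/8589934592.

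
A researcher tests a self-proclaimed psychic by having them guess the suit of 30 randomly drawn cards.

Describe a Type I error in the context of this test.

A Type I error would mean concluding that the subject performs better than chance when in fact the subject is guessing at random (p = 1/4).

With the conventional null hypothesis that the subject is guessing at random (p = 1/4):
A Type I error is rejecting H₀ when H₀ is true.
Here that means concluding the subject has some ability beyond chance when actually the subject is guessing at random (p = 1/4).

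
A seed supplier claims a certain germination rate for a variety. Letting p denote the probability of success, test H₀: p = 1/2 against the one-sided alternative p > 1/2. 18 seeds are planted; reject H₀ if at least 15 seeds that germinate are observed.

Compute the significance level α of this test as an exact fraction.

The Type I error probability is α = P(S ≥ 15) computed under H₀, where S ~ Binomial(18, 1/2).
Summing the upper tail: (816 + 153 + 18 + 1) / 2^18 = 988/262144 = 247/65536.

247/65536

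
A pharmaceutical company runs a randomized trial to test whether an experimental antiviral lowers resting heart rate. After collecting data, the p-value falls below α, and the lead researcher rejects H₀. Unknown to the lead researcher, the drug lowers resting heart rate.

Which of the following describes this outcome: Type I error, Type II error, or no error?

No error — this is a correct decision.

The conventional null hypothesis here is that the drug has no effect on resting heart rate.
The test rejected a false H₀ — the decision matches the true state.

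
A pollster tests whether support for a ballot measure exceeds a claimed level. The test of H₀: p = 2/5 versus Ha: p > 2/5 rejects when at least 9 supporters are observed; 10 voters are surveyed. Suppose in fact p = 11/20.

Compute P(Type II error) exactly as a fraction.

10001847283209/10240000000000

Under the alternative p = 11/20, Y ~ Binomial(10, 11/20); β is the probability the test does not reject, P(Y < 9).
Adding the binomial probabilities P(Y=0)+…+P(Y=8) at p = 11/20 gives 10001847283209/10240000000000.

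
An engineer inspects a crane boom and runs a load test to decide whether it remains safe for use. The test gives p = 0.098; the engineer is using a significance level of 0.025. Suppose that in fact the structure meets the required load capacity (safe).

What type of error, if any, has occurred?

No error — this is a correct decision.

The conventional null hypothesis is that the structure meets the required load capacity (safe).
Since p = 0.098 ≥ α = 0.025, H₀ is not rejected.
H₀ is true (actually the structure meets the required load capacity (safe)).
The decision matches the true state — no error.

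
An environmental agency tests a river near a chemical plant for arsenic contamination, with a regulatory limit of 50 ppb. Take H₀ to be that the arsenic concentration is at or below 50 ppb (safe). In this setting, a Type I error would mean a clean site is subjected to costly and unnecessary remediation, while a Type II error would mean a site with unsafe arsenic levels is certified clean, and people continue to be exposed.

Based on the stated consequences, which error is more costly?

Type II error

The Type II consequence (a site with unsafe arsenic levels is certified clean, and people continue to be exposed) is more severe than the Type I consequence (a clean site is subjected to costly and unnecessary remediation).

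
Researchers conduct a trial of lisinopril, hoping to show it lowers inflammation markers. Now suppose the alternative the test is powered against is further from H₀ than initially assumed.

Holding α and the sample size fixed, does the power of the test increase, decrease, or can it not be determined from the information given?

It increases.

A larger true effect moves the Ha sampling distribution further from the H₀ critical value, making rejection more likely when Ha is true.
Since power = 1 − β and β decreases, power increases.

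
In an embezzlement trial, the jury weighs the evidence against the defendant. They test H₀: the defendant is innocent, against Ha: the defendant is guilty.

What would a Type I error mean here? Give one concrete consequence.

A Type I error would mean concluding that the defendant is guilty when in fact the defendant is innocent. Consequence: an innocent person is convicted and punished.

A Type I error is rejecting H₀ when H₀ is true.
Here that means convicting the defendant when actually the defendant is innocent.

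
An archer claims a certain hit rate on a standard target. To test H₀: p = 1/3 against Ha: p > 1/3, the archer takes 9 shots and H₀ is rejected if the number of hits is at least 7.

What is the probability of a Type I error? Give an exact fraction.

The Type I error probability is α = P(X ≥ 7) computed under H₀, where X ~ Binomial(9, 1/3).
Summing C(9,j)(1/3)^j(2/3)^{9−j} for j = 7,…,9 gives 163/19683.

163/19683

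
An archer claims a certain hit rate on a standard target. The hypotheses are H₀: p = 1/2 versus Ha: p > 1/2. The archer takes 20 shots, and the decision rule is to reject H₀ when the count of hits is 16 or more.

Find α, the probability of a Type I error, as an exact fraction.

1549/262144

α = P(reject H₀ | H₀ true) = P(Y ≥ 16 | p = 1/2), with Y ~ Binomial(20, 1/2).
P(Y ≥ 16) = [C(20,16) + C(20,17) + C(20,18) + C(20,19) + C(20,20)] / 2^20 = (4845 + 1140 + 190 + 20 + 1) / 1048576 = 6196/1048576 = 1549/262144.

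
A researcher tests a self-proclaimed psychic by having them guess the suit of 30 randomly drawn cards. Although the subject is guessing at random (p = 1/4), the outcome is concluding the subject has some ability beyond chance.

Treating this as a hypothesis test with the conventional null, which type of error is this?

Type I error

The null hypothesis here is that the subject is guessing at random (p = 1/4).
'Concluding the subject has some ability beyond chance' corresponds to rejecting H₀.
H₀ was rejected but H₀ is true — a Type I error (false positive).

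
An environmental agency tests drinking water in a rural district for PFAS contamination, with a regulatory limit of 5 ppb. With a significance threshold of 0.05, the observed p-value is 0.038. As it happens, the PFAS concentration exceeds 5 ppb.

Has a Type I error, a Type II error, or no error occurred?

No error (correct decision).

The conventional null hypothesis is that the PFAS concentration is at or below 5 ppb (safe).
Since p = 0.038 < α = 0.05, H₀ is rejected.
H₀ is false (actually the PFAS concentration exceeds 5 ppb).
The decision matches the true state — no error.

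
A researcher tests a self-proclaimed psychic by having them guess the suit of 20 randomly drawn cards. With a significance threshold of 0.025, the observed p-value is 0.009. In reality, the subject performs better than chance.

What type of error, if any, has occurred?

The conventional null hypothesis is that the subject is guessing at random (p = 1/4).
Since p = 0.009 < α = 0.025, H₀ is rejected.
H₀ is false (actually the subject performs better than chance).
The decision matches the true state — no error.

No error — this is a correct decision.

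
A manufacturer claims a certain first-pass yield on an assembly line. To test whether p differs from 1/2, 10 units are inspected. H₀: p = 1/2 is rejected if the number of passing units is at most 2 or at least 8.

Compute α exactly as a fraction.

The significance level is the null-hypothesis probability of the rejection region {≤2} ∪ {≥8}.
The two tails are symmetric, so α = 2·(1 + 10 + 45)/2^10 = 112/1024 = 7/64.

7/64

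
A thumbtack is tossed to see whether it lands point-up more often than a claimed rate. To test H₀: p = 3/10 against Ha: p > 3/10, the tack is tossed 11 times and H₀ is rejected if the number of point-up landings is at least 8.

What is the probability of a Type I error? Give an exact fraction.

Under H₀, Y ~ Binomial(11, 3/10), and α = P(Y ≥ 8).
Summing C(11,j)(3/10)^j(7/10)^{11−j} for j = 8,…,11 gives 2145447/500000000.

2145447/500000000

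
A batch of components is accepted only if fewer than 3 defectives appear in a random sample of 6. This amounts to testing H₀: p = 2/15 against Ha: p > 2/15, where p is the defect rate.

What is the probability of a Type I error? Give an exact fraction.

Under H₀, S ~ Binomial(6, 2/15); the Type I error rate is P(S ≥ 3).
Via the complement, α = 1 − Σ_{j=0}^{2} C(6,j)(2/15)^j(13/15)^{6-j} = 78928/2278125.

78928/2278125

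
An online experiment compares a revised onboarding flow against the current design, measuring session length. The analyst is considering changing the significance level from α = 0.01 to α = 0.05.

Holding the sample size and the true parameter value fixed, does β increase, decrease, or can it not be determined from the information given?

With a larger α the critical value moves toward the center, so more of the Ha sampling distribution lies in the rejection region.

It decreases.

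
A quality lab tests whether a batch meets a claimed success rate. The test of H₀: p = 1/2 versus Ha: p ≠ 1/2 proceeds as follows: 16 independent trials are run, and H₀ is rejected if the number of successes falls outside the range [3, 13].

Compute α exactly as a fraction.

137/32768

Under H₀, Y ~ Binomial(16, 1/2); α is the probability of landing in either tail, P(Y ≤ 2) + P(Y ≥ 14).
By symmetry, α = 2·P(Y ≤ 2) = 2·(1 + 16 + 120)/65536 = 274/65536 = 137/32768.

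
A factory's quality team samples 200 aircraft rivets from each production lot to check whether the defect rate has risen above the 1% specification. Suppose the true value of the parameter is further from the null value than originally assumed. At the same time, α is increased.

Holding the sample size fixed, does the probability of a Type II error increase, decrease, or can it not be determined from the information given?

The further the true parameter sits from the null value, the more of the Ha sampling distribution falls in the rejection region. With a larger α the critical value moves toward the center, so more of the Ha sampling distribution lies in the rejection region. Both changes push β in the same direction.

It decreases.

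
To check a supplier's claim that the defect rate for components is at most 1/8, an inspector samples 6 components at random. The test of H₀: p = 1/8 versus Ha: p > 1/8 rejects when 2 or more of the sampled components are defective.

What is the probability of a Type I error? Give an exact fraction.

The significance level is the probability, assuming p = 1/8, of seeing 2 or more defectives in 6 draws.
Computing the lower-tail complement: 1 − 218491/262144 = 43653/262144.

43653/262144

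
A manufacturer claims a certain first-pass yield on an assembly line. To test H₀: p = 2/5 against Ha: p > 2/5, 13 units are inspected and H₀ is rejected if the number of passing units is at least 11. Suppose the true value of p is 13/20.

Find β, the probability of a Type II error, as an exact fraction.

36323681060626281/40960000000000000

A Type II error is failing to reject when Ha holds: with p = 13/20, β = P(K ≤ 10).
Equivalently, β = 1 − P(K ≥ 11) = 36323681060626281/40960000000000000.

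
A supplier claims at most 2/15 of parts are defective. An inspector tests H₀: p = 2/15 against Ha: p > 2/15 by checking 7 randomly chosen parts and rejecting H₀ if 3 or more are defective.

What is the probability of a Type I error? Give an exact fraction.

623128/11390625

α = P(reject H₀ | H₀ true) = P(K ≥ 3 | p = 2/15), K ~ Binomial(7, 2/15).
α = 1 − P(K ≤ 2) = 1 − 10767497/11390625 = 623128/11390625.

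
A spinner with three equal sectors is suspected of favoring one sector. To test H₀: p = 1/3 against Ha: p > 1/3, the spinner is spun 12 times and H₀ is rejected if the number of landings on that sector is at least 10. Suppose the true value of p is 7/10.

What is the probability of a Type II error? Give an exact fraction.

149436930429/200000000000

Under the alternative p = 7/10, X ~ Binomial(12, 7/10); β is the probability the test does not reject, P(X < 10).
Equivalently, β = 1 − P(X ≥ 10) = 149436930429/200000000000.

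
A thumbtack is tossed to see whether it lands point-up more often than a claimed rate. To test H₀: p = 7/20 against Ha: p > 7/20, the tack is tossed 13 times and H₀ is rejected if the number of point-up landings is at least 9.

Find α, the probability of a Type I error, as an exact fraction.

206011579958513/16384000000000000

α = P(reject H₀ | H₀ true) = P(X ≥ 9 | p = 7/20), with X ~ Binomial(13, 7/20).
P(X ≥ 9) = Σ_{j=9}^{13} C(13,j)·(7/20)^j·(13/20)^{13-j} = 206011579958513/16384000000000000.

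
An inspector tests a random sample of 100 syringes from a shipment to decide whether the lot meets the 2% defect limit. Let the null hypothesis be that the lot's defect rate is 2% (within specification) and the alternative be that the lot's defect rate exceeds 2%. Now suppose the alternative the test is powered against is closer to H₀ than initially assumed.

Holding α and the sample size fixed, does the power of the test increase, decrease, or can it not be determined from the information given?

It decreases.

A smaller true effect puts the Ha sampling distribution closer to H₀, so more of it falls in the non-rejection region.
Since power = 1 − β and β increases, power decreases.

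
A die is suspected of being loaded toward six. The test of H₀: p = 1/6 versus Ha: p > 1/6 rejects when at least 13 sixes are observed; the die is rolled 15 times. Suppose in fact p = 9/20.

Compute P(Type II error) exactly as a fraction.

32731725032763916841/32768000000000000000

Under the alternative p = 9/20, Y ~ Binomial(15, 9/20); β is the probability the test does not reject, P(Y < 13).
Summing C(15,j)·(9/20)^j·(11/20)^{15-j} for j = 0..12 gives 32731725032763916841/32768000000000000000.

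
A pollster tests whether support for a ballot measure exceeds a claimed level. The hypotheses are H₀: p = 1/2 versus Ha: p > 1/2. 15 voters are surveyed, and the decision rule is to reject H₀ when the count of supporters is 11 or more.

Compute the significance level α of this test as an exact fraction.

α = P(reject H₀ | H₀ true) = P(K ≥ 11 | p = 1/2), with K ~ Binomial(15, 1/2).
Summing the upper tail: (1365 + 455 + 105 + 15 + 1) / 2^15 = 1941/32768.

1941/32768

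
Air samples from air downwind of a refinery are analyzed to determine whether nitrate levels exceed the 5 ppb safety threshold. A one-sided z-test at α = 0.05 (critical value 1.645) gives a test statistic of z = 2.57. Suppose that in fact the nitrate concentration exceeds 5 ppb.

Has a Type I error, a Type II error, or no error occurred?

The conventional null hypothesis is that the nitrate concentration is at or below 5 ppb (safe).
Since z = 2.57 > z* = 1.645, H₀ is rejected.
H₀ is false (actually the nitrate concentration exceeds 5 ppb).
The decision matches the true state — no error.

Neither — the decision is correct.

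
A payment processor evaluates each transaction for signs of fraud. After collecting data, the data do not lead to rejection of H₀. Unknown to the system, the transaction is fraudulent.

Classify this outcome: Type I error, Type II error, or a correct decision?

Type II error

The conventional null hypothesis here is that the transaction is legitimate.
H₀ was not rejected, but H₀ is actually false.
Failing to reject a false null hypothesis is a Type II error (false negative).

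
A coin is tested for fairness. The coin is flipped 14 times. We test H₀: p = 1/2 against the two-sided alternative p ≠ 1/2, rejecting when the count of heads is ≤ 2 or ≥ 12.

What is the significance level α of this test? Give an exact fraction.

Under H₀, X ~ Binomial(14, 1/2); α is the probability of landing in either tail, P(X ≤ 2) + P(X ≥ 12).
By symmetry, α = 2·P(X ≤ 2) = 2·(1 + 14 + 91)/16384 = 212/16384 = 53/4096.

53/4096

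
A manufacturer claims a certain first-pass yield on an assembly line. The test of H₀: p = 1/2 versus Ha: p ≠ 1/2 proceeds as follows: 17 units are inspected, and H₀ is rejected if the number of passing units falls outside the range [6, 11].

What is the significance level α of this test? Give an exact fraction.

Under H₀, Y ~ Binomial(17, 1/2); α is the probability of landing in either tail, P(Y ≤ 5) + P(Y ≥ 12).
Each tail has probability (1 + 17 + 136 + 680 + 2380 + 6188)/131072; doubling gives α = 18804/131072 = 4701/32768.

4701/32768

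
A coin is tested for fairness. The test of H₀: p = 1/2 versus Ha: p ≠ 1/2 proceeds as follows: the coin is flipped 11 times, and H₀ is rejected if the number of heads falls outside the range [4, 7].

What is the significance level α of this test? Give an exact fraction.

The significance level is the null-hypothesis probability of the rejection region {≤3} ∪ {≥8}.
Each tail has probability (1 + 11 + 55 + 165)/2048; doubling gives α = 464/2048 = 29/128.

29/128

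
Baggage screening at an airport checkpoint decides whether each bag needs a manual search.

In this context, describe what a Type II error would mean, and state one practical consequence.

A Type II error would mean concluding that the bag contains no prohibited items (or at least failing to establish that the bag contains a prohibited item) when in fact the bag contains a prohibited item. Consequence: a prohibited item passes through security undetected.

With the conventional null hypothesis that the bag contains no prohibited items:
A Type II error is failing to reject H₀ when H₀ is false.
Here that means letting the bag through when actually the bag contains a prohibited item.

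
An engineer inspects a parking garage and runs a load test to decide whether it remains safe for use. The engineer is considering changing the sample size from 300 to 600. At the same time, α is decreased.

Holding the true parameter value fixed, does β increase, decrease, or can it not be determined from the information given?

Cannot be determined from the information given.

The first change alone would make β decrease; the second alone would make β increase. Which effect dominates depends on the magnitudes, which are not given.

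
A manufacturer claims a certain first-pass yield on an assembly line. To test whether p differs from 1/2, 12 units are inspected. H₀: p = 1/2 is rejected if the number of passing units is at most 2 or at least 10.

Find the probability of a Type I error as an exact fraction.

The significance level is the null-hypothesis probability of the rejection region {≤2} ∪ {≥10}.
The two tails are symmetric, so α = 2·(1 + 12 + 66)/2^12 = 158/4096 = 79/2048.

79/2048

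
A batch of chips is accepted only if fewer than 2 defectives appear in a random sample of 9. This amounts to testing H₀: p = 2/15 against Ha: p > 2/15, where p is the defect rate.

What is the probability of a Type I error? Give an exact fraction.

The significance level is the probability, assuming p = 2/15, of seeing 2 or more defectives in 9 draws.
α = 1 − P(K ≤ 1) = 1 − 25287652351/38443359375 = 13155707024/38443359375.

13155707024/38443359375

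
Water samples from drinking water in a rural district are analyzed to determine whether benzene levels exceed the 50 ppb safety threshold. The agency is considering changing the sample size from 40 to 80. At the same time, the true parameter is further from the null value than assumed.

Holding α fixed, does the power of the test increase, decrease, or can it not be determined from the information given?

It increases.

A larger sample reduces the standard error, pulling the sampling distribution under Ha further from the non-rejection region. A larger true effect moves the Ha sampling distribution further from the H₀ critical value, making rejection more likely when Ha is true. Both changes push β in the same direction.
Since power = 1 − β and β decreases, power increases.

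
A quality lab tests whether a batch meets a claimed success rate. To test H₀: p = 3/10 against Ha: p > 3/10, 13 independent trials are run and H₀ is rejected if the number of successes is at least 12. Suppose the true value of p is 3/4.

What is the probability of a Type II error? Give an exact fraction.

3662863/4194304

β = P(fail to reject H₀ | Ha true) = P(S ≤ 11 | p = 3/4), S ~ Binomial(13, 3/4).
Summing C(13,j)·(3/4)^j·(1/4)^{13-j} for j = 0..11 gives 3662863/4194304.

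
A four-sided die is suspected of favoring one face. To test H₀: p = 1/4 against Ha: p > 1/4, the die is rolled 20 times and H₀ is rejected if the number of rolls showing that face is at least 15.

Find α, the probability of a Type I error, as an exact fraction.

1048117/274877906944

The Type I error probability is α = P(Y ≥ 15) computed under H₀, where Y ~ Binomial(20, 1/4).
Summing C(20,j)(1/4)^j(3/4)^{20−j} for j = 15,…,20 gives 1048117/274877906944.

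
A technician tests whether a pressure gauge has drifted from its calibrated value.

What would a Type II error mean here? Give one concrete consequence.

A Type II error would mean concluding that the instrument is correctly calibrated (or at least failing to establish that the instrument has drifted out of calibration) when in fact the instrument has drifted out of calibration. Consequence: an out-of-calibration instrument continues producing bad measurements.

With the conventional null hypothesis that the instrument is correctly calibrated:
A Type II error is failing to reject H₀ when H₀ is false.
Here that means leaving the instrument in service when actually the instrument has drifted out of calibration.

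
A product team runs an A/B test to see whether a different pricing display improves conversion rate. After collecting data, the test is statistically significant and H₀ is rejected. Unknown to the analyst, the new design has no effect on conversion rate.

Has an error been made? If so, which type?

Type I error

The conventional null hypothesis here is that the new design has no effect on conversion rate.
H₀ was rejected, but H₀ is actually true.
Rejecting a true null hypothesis is a Type I error (false positive).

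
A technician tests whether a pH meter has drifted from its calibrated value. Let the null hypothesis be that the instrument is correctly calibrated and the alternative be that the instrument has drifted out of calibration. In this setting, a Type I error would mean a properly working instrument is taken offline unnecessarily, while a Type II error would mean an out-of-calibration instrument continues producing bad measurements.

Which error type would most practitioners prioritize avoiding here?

Type II error

The Type II consequence (an out-of-calibration instrument continues producing bad measurements) is more severe than the Type I consequence (a properly working instrument is taken offline unnecessarily).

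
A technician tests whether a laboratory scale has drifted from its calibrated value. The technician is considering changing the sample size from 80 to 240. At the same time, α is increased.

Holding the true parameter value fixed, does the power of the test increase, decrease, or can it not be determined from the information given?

It increases.

Increasing n separates the H₀ and Ha sampling distributions, so under Ha fewer outcomes land in the acceptance region. A larger α widens the rejection region, so when the alternative is true more outcomes lead to rejection — failing to reject becomes less likely. Both changes push β in the same direction.
Since power = 1 − β and β decreases, power increases.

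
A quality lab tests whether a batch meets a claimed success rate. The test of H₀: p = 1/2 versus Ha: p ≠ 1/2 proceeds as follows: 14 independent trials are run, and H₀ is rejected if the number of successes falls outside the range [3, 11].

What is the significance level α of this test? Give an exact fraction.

α = P(X ≤ 2 or X ≥ 12 | p = 1/2), X ~ Binomial(14, 1/2).
By symmetry, α = 2·P(X ≤ 2) = 2·(1 + 14 + 91)/16384 = 212/16384 = 53/4096.

53/4096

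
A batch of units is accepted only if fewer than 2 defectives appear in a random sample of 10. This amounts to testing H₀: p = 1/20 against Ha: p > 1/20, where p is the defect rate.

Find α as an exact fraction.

882056764409/10240000000000

α = P(reject H₀ | H₀ true) = P(S ≥ 2 | p = 1/20), S ~ Binomial(10, 1/20).
Computing the lower-tail complement: 1 − 9357943235591/10240000000000 = 882056764409/10240000000000.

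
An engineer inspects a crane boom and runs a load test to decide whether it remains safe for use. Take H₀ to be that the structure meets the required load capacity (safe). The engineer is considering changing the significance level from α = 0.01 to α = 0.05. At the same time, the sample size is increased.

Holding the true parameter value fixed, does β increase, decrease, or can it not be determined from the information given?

A larger α widens the rejection region, so when the alternative is true more outcomes lead to rejection — failing to reject becomes less likely. Increasing n separates the H₀ and Ha sampling distributions, so under Ha fewer outcomes land in the acceptance region. Both changes push β in the same direction.

It decreases.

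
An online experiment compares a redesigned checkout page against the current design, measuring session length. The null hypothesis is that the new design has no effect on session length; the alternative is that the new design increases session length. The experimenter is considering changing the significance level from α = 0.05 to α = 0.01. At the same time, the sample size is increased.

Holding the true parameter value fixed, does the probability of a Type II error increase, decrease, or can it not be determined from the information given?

Cannot be determined from the information given.

The first change alone would make β increase; the second alone would make β decrease. Which effect dominates depends on the magnitudes, which are not given.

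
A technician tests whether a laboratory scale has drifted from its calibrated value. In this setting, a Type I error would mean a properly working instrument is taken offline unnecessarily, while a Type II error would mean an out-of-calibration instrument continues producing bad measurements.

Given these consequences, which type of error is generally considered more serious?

The Type II consequence (an out-of-calibration instrument continues producing bad measurements) is more severe than the Type I consequence (a properly working instrument is taken offline unnecessarily).

Type II error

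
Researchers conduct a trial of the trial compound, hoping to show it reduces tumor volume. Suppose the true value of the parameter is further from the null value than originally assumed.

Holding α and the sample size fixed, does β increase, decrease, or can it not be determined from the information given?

The further the true parameter sits from the null value, the more of the Ha sampling distribution falls in the rejection region.

It decreases.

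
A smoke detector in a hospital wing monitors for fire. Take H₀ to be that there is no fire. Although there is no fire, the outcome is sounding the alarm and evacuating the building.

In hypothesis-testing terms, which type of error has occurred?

Type I error

'Sounding the alarm and evacuating the building' corresponds to rejecting H₀.
H₀ was rejected but H₀ is true — a Type I error (false positive).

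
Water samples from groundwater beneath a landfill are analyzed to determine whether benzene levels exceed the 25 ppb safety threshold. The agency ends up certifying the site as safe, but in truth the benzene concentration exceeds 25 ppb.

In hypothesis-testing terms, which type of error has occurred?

Type II error

The null hypothesis here is that the benzene concentration is at or below 25 ppb (safe).
'Certifying the site as safe' corresponds to failing to reject H₀.
H₀ was not rejected but H₀ is false — a Type II error (false negative).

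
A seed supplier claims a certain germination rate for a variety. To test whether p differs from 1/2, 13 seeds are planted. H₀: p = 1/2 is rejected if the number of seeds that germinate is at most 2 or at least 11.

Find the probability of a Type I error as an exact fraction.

The significance level is the null-hypothesis probability of the rejection region {≤2} ∪ {≥11}.
The two tails are symmetric, so α = 2·(1 + 13 + 78)/2^13 = 184/8192 = 23/1024.

23/1024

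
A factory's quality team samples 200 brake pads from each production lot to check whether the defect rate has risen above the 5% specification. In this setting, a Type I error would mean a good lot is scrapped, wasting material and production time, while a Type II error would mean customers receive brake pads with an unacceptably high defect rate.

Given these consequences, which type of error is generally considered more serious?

The Type II consequence (customers receive brake pads with an unacceptably high defect rate) is more severe than the Type I consequence (a good lot is scrapped, wasting material and production time).

Type II error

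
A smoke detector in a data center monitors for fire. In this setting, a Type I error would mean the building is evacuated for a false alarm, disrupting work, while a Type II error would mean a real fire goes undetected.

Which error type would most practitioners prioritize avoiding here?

Type II error

The Type II consequence (a real fire goes undetected) is more severe than the Type I consequence (the building is evacuated for a false alarm, disrupting work).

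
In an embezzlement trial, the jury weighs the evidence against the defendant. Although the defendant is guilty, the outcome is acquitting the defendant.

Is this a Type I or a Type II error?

Type II error

The null hypothesis here is that the defendant is innocent.
'Acquitting the defendant' corresponds to failing to reject H₀.
H₀ was not rejected but H₀ is false — a Type II error (false negative).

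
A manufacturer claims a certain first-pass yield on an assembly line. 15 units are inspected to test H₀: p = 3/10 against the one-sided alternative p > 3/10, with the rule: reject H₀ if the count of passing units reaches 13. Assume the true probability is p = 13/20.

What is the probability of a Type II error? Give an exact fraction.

30745097163070342213/32768000000000000000

Under the alternative p = 13/20, K ~ Binomial(15, 13/20); β is the probability the test does not reject, P(K < 13).
Equivalently, β = 1 − P(K ≥ 13) = 30745097163070342213/32768000000000000000.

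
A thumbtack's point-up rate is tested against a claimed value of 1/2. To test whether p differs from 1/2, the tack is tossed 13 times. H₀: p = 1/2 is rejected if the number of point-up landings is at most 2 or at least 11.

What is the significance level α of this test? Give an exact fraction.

23/1024

α = P(Y ≤ 2 or Y ≥ 11 | p = 1/2), Y ~ Binomial(13, 1/2).
Each tail has probability (1 + 13 + 78)/8192; doubling gives α = 184/8192 = 23/1024.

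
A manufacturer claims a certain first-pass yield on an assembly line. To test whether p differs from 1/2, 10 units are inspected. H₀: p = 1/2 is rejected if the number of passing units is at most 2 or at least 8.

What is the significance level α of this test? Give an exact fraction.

α = P(S ≤ 2 or S ≥ 8 | p = 1/2), S ~ Binomial(10, 1/2).
Each tail has probability (1 + 10 + 45)/1024; doubling gives α = 112/1024 = 7/64.

7/64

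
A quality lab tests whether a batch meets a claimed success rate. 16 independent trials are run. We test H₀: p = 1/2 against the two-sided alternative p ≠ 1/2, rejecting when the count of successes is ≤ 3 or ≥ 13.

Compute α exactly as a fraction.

α = P(Y ≤ 3 or Y ≥ 13 | p = 1/2), Y ~ Binomial(16, 1/2).
By symmetry, α = 2·P(Y ≤ 3) = 2·(1 + 16 + 120 + 560)/65536 = 1394/65536 = 697/32768.

697/32768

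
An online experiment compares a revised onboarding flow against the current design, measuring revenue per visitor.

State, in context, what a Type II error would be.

With the conventional null hypothesis that the new design has no effect on revenue per visitor:
A Type II error is failing to reject H₀ when H₀ is false.
Here that means keeping the current design when actually the new design increases revenue per visitor.

A Type II error would mean concluding that the new design has no effect on revenue per visitor (or at least failing to establish that the new design increases revenue per visitor) when in fact the new design increases revenue per visitor.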